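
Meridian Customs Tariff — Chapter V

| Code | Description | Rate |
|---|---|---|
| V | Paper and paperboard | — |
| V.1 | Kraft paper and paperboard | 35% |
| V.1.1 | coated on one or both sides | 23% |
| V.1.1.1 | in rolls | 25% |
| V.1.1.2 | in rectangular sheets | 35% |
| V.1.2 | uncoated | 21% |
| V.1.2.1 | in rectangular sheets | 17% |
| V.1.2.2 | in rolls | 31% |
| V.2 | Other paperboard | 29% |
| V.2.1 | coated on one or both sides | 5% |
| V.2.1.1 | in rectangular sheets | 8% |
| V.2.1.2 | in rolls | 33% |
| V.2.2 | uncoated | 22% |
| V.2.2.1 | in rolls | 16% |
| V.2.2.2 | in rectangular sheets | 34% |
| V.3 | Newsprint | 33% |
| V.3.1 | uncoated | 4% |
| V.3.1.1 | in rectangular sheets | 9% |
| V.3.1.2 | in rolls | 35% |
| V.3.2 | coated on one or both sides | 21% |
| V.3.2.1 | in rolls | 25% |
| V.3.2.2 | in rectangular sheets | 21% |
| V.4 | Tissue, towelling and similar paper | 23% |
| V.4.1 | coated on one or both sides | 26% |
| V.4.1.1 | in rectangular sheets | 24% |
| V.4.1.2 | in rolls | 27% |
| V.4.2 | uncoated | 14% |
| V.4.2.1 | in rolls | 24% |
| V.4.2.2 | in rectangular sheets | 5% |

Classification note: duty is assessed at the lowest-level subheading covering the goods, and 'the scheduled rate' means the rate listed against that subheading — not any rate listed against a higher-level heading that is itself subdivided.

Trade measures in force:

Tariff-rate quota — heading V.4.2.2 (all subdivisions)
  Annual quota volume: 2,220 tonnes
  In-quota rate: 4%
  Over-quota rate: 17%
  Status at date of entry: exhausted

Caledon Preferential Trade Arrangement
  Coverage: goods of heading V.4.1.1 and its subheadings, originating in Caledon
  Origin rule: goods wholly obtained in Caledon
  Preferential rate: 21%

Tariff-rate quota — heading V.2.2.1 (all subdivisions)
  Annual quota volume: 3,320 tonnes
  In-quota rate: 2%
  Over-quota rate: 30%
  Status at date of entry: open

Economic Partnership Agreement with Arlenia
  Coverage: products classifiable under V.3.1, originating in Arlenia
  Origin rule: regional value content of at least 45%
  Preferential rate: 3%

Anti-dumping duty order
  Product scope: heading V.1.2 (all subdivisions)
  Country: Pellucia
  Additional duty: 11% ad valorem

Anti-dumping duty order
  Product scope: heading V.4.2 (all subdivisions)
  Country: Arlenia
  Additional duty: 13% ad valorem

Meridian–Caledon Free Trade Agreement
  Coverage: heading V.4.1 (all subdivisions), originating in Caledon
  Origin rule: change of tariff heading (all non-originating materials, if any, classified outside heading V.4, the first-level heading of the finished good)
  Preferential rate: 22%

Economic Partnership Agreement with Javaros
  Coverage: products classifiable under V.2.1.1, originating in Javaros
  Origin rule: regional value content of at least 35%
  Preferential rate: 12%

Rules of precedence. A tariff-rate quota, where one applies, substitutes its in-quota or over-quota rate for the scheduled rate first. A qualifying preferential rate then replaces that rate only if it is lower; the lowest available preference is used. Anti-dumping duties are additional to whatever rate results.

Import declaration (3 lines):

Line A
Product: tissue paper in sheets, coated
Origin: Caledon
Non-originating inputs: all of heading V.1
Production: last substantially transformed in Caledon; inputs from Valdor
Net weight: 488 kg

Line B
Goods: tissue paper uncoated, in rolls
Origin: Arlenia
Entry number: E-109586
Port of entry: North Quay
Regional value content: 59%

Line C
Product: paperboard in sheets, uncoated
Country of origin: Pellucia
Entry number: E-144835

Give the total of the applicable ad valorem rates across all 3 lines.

Line A: tissue paper → V.4; coated → V.4.1; in sheets → V.4.1.1. Scheduled 24%. Caledon agreement on V.4.1.1: not wholly obtained; Caledon agreement on V.4.1: CTH met → 22% available; preferential 22%. → 22%.
Line B: tissue paper → V.4; uncoated → V.4.2; in rolls → V.4.2.1. Scheduled 24%. Arlenia agreement on V.3.1: V.4.2.1 not covered; anti-dumping (Arlenia, V.4.2): +13%; total 24% + 13% = 37%. → 37%.
Line C: paperboard → V.2; uncoated → V.2.2; in sheets → V.2.2.2. Scheduled 34%. No special measure applies. → 34%.
Sum: 22% + 37% + 34% = 93%.

93%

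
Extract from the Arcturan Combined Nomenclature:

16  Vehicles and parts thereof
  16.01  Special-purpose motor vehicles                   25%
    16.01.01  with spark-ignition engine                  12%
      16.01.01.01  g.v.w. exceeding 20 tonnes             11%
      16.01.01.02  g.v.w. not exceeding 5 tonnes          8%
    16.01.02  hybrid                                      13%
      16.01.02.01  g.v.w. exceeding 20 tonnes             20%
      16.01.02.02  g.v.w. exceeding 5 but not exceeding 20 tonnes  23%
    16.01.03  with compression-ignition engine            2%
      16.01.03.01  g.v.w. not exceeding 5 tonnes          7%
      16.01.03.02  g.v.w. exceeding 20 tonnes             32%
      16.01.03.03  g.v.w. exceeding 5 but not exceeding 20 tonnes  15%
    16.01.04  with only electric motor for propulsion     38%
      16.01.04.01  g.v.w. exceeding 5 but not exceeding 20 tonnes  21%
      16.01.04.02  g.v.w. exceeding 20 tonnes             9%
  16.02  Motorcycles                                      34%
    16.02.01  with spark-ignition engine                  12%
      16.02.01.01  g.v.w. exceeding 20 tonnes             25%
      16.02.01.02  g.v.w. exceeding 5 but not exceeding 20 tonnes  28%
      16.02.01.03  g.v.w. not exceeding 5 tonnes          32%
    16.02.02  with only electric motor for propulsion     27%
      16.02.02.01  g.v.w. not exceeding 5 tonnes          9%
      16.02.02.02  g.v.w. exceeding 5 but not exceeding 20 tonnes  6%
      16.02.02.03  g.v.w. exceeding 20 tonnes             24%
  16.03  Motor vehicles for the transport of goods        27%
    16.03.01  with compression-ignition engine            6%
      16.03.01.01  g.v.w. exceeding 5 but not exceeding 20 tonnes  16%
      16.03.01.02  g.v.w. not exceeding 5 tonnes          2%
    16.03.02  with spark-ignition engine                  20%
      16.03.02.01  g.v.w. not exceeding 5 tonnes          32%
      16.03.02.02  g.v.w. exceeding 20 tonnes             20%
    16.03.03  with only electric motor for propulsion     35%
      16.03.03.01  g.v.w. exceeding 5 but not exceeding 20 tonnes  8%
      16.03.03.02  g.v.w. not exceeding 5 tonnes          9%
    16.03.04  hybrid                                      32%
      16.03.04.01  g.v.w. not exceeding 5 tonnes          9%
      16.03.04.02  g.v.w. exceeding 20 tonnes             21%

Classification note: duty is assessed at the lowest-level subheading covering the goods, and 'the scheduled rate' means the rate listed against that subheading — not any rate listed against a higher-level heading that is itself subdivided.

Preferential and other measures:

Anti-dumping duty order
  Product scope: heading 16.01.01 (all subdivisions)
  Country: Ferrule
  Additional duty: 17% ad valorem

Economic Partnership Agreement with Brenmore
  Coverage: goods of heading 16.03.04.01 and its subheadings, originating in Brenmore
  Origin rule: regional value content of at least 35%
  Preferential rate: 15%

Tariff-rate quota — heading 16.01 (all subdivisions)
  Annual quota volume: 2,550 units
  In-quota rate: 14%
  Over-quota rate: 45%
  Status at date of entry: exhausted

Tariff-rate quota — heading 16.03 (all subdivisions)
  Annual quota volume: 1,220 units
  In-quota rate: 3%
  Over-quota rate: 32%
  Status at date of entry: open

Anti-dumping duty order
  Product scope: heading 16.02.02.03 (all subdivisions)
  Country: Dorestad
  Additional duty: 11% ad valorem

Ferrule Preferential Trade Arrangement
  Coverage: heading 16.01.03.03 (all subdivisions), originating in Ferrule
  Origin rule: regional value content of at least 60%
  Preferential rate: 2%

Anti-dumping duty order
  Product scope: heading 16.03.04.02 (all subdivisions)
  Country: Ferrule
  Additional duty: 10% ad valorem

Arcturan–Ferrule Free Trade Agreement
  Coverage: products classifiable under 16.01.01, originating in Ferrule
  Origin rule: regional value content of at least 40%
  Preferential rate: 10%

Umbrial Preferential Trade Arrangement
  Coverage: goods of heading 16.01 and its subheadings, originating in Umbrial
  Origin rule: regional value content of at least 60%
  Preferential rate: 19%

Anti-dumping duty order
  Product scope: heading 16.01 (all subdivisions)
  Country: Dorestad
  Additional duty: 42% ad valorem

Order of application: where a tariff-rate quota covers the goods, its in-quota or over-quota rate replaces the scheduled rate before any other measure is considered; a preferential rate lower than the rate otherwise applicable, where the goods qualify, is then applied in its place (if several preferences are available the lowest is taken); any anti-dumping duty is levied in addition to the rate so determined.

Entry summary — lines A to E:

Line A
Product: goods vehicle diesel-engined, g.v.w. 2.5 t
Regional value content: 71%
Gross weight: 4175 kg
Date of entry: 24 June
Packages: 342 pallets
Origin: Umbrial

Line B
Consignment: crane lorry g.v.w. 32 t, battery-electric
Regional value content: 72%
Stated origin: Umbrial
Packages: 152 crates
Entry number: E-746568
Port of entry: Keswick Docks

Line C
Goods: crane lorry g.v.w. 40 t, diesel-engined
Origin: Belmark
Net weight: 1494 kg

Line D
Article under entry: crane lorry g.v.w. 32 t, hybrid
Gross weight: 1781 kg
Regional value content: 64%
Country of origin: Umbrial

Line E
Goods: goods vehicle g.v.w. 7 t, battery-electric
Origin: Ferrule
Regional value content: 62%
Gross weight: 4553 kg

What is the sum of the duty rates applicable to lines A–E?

89%

Line A: goods vehicle → 16.03; diesel-engined → 16.03.01; g.v.w. 2.5 t → 16.03.01.02. Scheduled 2%. quota on 16.03 open → in-quota 3%; Umbrial agreement on 16.01: 16.03.01.02 not covered. → 3%.
Line B: crane lorry → 16.01; battery-electric → 16.01.04; g.v.w. 32 t → 16.01.04.02. Scheduled 9%. quota on 16.01 exhausted → over-quota 45%; Umbrial agreement on 16.01: RVC ≥ 60% → 19% available; preferential 19%. → 19%.
Line C: crane lorry → 16.01; diesel-engined → 16.01.03; g.v.w. 40 t → 16.01.03.02. Scheduled 32%. quota on 16.01 exhausted → over-quota 45%. → 45%.
Line D: crane lorry → 16.01; hybrid → 16.01.02; g.v.w. 32 t → 16.01.02.01. Scheduled 20%. quota on 16.01 exhausted → over-quota 45%; Umbrial agreement on 16.01: RVC ≥ 60% → 19% available; preferential 19%. → 19%.
Line E: goods vehicle → 16.03; battery-electric → 16.03.03; g.v.w. 7 t → 16.03.03.01. Scheduled 8%. quota on 16.03 open → in-quota 3%; Ferrule agreement on 16.01.03.03: 16.03.03.01 not covered; Ferrule agreement on 16.01.01: 16.03.03.01 not covered. → 3%.
Sum: 3% + 19% + 45% + 19% + 3% = 89%.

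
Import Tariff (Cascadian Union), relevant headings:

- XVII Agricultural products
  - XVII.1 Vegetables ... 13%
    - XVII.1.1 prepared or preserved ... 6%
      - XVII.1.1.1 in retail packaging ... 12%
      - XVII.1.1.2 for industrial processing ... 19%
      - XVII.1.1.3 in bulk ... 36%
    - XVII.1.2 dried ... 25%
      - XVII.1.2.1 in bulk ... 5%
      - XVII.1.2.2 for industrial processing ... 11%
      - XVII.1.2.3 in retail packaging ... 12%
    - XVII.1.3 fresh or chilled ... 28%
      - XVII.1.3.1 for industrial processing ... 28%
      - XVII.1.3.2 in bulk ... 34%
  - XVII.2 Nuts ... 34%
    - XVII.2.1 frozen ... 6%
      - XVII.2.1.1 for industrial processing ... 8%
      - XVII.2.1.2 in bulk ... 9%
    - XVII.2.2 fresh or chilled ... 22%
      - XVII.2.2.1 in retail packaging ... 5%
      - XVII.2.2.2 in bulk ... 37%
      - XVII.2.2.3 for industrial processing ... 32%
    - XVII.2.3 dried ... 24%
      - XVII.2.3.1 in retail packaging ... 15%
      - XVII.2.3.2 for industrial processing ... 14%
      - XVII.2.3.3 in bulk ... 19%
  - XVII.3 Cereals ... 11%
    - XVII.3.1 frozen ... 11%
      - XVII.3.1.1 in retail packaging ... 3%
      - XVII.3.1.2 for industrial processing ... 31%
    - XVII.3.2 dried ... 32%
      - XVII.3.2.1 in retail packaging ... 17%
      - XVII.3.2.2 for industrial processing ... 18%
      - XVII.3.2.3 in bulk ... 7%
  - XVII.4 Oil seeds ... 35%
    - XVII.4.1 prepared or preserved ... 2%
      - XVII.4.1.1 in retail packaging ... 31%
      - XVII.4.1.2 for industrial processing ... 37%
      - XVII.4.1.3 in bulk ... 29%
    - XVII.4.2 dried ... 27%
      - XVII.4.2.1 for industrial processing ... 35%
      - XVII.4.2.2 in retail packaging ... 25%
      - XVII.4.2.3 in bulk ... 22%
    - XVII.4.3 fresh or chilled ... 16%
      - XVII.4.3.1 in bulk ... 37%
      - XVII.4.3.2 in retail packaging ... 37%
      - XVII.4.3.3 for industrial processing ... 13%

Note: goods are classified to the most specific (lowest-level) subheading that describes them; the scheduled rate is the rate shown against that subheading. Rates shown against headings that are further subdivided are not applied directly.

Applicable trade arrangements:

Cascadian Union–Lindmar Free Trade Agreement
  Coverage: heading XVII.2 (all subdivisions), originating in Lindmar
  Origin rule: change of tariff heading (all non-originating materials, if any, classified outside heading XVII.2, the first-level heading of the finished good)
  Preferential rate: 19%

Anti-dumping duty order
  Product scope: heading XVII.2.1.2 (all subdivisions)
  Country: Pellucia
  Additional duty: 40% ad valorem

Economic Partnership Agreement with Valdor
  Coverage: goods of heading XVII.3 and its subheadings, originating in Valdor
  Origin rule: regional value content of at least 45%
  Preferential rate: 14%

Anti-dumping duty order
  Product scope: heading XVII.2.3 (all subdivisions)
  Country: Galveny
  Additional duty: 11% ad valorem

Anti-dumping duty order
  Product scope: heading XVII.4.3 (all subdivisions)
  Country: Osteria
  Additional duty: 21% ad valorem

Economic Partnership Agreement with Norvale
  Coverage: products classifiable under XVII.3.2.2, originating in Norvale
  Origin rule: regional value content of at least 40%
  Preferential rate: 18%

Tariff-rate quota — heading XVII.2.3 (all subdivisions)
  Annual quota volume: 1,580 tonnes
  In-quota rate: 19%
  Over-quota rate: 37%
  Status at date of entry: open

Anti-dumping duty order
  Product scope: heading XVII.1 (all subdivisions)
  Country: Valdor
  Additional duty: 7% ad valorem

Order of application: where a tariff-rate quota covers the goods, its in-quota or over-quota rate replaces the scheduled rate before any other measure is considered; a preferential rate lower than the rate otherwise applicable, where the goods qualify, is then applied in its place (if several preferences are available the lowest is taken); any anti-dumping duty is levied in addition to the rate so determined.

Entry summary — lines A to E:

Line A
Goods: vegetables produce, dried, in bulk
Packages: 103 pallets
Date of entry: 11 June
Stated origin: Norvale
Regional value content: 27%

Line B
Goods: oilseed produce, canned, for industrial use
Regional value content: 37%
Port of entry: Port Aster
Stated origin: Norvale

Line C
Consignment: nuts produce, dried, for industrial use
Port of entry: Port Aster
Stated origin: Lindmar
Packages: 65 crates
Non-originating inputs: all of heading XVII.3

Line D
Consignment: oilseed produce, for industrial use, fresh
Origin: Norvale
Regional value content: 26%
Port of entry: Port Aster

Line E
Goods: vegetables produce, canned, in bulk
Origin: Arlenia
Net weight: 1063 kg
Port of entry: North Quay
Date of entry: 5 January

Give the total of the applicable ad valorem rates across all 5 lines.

110%

Line A: vegetables → XVII.1; dried → XVII.1.2; in bulk → XVII.1.2.1. Scheduled 5%. Norvale agreement on XVII.3.2.2: XVII.1.2.1 not covered. → 5%.
Line B: oilseed → XVII.4; canned → XVII.4.1; for industrial use → XVII.4.1.2. Scheduled 37%. Norvale agreement on XVII.3.2.2: XVII.4.1.2 not covered. → 37%.
Line C: nuts → XVII.2; dried → XVII.2.3; for industrial use → XVII.2.3.2. Scheduled 14%. quota on XVII.2.3 open → in-quota 19%; Lindmar agreement on XVII.2: CTH met → 19% available; preference 19% not lower than 19% → no reduction. → 19%.
Line D: oilseed → XVII.4; fresh → XVII.4.3; for industrial use → XVII.4.3.3. Scheduled 13%. Norvale agreement on XVII.3.2.2: XVII.4.3.3 not covered. → 13%.
Line E: vegetables → XVII.1; canned → XVII.1.1; in bulk → XVII.1.1.3. Scheduled 36%. No special measure applies. → 36%.
Sum: 5% + 37% + 19% + 13% + 36% = 110%.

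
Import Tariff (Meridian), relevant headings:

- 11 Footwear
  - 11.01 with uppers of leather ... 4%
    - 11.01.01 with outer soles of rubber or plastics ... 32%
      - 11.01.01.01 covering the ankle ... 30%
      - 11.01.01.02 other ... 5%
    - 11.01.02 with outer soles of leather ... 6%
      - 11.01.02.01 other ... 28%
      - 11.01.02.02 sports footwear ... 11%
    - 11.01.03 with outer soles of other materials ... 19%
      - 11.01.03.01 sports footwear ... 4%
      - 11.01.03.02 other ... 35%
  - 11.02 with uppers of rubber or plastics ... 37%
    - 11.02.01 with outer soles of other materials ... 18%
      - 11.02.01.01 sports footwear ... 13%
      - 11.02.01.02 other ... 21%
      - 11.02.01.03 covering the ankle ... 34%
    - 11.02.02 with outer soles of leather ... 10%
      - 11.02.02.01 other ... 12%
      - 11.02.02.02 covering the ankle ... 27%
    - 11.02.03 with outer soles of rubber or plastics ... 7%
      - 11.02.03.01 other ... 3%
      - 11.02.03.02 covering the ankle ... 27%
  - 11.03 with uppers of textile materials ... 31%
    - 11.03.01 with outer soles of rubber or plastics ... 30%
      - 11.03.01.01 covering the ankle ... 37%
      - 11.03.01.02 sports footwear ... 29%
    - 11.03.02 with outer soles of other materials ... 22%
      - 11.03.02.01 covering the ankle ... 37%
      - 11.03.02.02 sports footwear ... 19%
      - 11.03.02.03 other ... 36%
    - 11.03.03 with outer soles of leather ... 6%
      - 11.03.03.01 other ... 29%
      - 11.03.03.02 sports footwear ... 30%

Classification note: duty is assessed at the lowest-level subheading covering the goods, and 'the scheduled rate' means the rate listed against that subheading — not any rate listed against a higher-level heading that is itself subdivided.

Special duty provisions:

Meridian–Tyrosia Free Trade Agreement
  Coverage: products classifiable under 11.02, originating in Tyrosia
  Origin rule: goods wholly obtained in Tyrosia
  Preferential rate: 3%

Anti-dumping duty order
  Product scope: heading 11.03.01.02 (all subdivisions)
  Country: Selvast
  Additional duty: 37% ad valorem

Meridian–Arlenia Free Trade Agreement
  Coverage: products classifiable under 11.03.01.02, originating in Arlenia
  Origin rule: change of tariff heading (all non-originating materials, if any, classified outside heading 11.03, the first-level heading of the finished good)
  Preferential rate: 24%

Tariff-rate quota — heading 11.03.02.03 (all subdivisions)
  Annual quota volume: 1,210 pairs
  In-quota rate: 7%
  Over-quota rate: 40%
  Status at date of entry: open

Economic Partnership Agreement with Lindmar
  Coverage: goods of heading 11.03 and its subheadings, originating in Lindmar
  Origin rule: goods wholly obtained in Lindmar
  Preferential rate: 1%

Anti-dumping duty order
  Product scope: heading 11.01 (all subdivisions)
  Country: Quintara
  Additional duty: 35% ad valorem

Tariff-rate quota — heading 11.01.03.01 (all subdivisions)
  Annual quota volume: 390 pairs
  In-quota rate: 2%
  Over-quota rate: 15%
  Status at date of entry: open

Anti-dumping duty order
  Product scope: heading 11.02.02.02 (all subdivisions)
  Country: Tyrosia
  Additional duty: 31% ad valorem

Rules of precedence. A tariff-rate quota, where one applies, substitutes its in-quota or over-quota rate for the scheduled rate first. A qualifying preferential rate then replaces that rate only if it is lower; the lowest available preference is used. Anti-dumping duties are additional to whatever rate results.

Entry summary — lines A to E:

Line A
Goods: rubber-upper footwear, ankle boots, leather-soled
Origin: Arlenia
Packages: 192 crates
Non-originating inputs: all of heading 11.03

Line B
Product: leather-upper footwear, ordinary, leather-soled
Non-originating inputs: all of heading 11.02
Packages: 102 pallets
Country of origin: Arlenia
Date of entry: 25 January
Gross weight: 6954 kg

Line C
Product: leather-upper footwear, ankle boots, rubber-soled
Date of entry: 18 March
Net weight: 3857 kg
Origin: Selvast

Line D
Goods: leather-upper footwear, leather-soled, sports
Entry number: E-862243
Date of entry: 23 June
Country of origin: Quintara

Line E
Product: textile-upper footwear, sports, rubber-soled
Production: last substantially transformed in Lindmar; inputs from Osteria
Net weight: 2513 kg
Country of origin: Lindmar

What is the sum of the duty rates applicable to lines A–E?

160%

Line A: rubber-upper → 11.02; leather-soled → 11.02.02; ankle boots → 11.02.02.02. Scheduled 27%. Arlenia agreement on 11.03.01.02: 11.02.02.02 not covered. → 27%.
Line B: leather-upper → 11.01; leather-soled → 11.01.02; ordinary → 11.01.02.01. Scheduled 28%. Arlenia agreement on 11.03.01.02: 11.01.02.01 not covered. → 28%.
Line C: leather-upper → 11.01; rubber-soled → 11.01.01; ankle boots → 11.01.01.01. Scheduled 30%. No special measure applies. → 30%.
Line D: leather-upper → 11.01; leather-soled → 11.01.02; sports → 11.01.02.02. Scheduled 11%. anti-dumping (Quintara, 11.01): +35%; total 11% + 35% = 46%. → 46%.
Line E: textile-upper → 11.03; rubber-soled → 11.03.01; sports → 11.03.01.02. Scheduled 29%. Lindmar agreement on 11.03: not wholly obtained. → 29%.
Sum: 27% + 28% + 30% + 46% + 29% = 160%.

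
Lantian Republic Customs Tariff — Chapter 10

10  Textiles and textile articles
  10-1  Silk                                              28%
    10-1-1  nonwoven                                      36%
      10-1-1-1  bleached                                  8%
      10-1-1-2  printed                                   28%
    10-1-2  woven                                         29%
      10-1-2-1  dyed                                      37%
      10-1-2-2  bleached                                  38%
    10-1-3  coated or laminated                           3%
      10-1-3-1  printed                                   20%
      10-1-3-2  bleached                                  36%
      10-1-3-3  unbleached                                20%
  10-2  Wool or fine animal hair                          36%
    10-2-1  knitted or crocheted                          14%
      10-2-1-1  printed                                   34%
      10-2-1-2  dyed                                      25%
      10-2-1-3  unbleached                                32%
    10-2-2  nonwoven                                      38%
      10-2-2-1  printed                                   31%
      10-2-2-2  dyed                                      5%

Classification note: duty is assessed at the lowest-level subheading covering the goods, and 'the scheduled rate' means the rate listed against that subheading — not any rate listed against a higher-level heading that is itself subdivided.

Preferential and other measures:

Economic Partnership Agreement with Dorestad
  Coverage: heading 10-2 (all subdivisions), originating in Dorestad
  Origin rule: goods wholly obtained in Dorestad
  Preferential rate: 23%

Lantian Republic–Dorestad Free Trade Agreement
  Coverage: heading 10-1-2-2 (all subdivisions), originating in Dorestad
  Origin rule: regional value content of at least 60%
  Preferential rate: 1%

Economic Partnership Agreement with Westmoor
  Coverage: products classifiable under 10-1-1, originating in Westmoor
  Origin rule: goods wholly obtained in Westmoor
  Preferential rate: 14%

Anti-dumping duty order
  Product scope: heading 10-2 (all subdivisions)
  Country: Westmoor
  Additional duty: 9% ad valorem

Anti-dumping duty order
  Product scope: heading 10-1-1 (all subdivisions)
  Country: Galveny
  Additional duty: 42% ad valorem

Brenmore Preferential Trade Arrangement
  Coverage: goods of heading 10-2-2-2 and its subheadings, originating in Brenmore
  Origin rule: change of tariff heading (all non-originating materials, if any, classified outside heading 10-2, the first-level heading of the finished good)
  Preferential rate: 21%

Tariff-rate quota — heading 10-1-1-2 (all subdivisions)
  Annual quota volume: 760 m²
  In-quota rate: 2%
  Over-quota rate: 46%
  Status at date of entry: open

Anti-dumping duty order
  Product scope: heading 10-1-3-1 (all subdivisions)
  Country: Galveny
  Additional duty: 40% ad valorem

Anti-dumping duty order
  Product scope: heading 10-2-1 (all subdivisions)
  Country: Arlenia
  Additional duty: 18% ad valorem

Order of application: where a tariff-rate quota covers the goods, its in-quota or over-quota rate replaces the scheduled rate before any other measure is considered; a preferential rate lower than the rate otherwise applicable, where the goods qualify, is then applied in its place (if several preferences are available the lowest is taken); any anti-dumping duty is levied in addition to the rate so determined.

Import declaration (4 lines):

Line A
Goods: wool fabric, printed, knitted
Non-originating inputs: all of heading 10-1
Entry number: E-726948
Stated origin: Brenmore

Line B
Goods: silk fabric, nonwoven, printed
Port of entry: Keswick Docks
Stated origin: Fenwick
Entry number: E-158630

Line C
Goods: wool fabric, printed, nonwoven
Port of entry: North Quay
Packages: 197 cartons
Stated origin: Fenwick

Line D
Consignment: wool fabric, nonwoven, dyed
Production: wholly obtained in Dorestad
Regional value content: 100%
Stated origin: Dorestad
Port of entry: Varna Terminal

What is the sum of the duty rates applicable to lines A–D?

Line A: wool → 10-2; knitted → 10-2-1; printed → 10-2-1-1. Scheduled 34%. Brenmore agreement on 10-2-2-2: 10-2-1-1 not covered. → 34%.
Line B: silk → 10-1; nonwoven → 10-1-1; printed → 10-1-1-2. Scheduled 28%. quota on 10-1-1-2 open → in-quota 2%. → 2%.
Line C: wool → 10-2; nonwoven → 10-2-2; printed → 10-2-2-1. Scheduled 31%. No special measure applies. → 31%.
Line D: wool → 10-2; nonwoven → 10-2-2; dyed → 10-2-2-2. Scheduled 5%. Dorestad agreement on 10-2: wholly obtained → 23% available; Dorestad agreement on 10-1-2-2: 10-2-2-2 not covered; preference 23% not lower than 5% → no reduction. → 5%.
Sum: 34% + 2% + 31% + 5% = 72%.

72%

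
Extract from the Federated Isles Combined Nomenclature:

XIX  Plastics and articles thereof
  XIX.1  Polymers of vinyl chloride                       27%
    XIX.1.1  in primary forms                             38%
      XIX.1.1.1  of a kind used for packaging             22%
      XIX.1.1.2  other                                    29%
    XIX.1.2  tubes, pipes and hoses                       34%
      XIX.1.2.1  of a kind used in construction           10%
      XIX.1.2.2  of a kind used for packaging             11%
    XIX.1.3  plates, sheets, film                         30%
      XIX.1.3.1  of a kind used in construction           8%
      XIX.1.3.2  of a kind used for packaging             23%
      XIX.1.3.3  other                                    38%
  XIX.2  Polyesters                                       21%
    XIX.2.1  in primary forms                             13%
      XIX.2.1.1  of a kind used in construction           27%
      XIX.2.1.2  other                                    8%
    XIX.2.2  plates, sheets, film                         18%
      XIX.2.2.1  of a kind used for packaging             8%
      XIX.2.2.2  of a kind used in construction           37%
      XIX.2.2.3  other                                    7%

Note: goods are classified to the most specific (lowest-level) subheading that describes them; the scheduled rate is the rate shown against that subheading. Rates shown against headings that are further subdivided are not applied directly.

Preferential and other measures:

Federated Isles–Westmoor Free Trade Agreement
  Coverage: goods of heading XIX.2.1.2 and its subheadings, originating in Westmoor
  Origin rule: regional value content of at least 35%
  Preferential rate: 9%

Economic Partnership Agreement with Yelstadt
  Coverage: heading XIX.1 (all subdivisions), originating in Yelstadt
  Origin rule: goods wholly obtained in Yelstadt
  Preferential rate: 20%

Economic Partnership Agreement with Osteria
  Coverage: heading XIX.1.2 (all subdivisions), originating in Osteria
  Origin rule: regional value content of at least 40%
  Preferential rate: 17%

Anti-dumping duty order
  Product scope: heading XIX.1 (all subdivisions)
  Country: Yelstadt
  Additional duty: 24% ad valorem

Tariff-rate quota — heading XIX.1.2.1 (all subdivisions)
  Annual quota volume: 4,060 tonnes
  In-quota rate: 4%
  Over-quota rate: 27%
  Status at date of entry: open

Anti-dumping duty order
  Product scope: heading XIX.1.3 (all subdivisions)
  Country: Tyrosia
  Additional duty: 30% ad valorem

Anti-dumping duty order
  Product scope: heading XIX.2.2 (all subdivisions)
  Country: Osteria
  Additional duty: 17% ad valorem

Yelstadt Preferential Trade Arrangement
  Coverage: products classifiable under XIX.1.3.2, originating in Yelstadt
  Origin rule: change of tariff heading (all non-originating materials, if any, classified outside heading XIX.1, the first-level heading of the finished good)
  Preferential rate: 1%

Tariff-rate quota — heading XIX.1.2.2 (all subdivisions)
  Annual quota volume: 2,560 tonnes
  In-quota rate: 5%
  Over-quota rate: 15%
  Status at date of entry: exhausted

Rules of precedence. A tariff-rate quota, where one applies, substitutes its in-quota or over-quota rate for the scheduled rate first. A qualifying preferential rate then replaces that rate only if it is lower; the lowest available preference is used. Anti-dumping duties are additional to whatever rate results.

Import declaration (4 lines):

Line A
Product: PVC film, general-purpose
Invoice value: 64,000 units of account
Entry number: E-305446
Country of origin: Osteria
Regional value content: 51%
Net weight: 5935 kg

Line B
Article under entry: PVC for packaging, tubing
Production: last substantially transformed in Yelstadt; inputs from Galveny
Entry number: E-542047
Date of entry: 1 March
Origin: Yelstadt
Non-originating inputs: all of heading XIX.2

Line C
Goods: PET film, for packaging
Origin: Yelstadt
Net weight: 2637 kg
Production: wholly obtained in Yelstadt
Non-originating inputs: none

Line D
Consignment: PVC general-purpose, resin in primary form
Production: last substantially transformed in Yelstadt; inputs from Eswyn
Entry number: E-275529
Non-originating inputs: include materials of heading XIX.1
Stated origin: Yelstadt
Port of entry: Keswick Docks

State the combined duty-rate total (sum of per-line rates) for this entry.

Line A: PVC → XIX.1; film → XIX.1.3; general-purpose → XIX.1.3.3. Scheduled 38%. Osteria agreement on XIX.1.2: XIX.1.3.3 not covered. → 38%.
Line B: PVC → XIX.1; tubing → XIX.1.2; for packaging → XIX.1.2.2. Scheduled 11%. quota on XIX.1.2.2 exhausted → over-quota 15%; Yelstadt agreement on XIX.1: not wholly obtained; Yelstadt agreement on XIX.1.3.2: XIX.1.2.2 not covered; anti-dumping (Yelstadt, XIX.1): +24%; total 15% + 24% = 39%. → 39%.
Line C: PET → XIX.2; film → XIX.2.2; for packaging → XIX.2.2.1. Scheduled 8%. Yelstadt agreement on XIX.1: XIX.2.2.1 not covered; Yelstadt agreement on XIX.1.3.2: XIX.2.2.1 not covered. → 8%.
Line D: PVC → XIX.1; resin in primary form → XIX.1.1; general-purpose → XIX.1.1.2. Scheduled 29%. Yelstadt agreement on XIX.1: not wholly obtained; Yelstadt agreement on XIX.1.3.2: XIX.1.1.2 not covered; anti-dumping (Yelstadt, XIX.1): +24%; total 29% + 24% = 53%. → 53%.
Sum: 38% + 39% + 8% + 53% = 138%.

138%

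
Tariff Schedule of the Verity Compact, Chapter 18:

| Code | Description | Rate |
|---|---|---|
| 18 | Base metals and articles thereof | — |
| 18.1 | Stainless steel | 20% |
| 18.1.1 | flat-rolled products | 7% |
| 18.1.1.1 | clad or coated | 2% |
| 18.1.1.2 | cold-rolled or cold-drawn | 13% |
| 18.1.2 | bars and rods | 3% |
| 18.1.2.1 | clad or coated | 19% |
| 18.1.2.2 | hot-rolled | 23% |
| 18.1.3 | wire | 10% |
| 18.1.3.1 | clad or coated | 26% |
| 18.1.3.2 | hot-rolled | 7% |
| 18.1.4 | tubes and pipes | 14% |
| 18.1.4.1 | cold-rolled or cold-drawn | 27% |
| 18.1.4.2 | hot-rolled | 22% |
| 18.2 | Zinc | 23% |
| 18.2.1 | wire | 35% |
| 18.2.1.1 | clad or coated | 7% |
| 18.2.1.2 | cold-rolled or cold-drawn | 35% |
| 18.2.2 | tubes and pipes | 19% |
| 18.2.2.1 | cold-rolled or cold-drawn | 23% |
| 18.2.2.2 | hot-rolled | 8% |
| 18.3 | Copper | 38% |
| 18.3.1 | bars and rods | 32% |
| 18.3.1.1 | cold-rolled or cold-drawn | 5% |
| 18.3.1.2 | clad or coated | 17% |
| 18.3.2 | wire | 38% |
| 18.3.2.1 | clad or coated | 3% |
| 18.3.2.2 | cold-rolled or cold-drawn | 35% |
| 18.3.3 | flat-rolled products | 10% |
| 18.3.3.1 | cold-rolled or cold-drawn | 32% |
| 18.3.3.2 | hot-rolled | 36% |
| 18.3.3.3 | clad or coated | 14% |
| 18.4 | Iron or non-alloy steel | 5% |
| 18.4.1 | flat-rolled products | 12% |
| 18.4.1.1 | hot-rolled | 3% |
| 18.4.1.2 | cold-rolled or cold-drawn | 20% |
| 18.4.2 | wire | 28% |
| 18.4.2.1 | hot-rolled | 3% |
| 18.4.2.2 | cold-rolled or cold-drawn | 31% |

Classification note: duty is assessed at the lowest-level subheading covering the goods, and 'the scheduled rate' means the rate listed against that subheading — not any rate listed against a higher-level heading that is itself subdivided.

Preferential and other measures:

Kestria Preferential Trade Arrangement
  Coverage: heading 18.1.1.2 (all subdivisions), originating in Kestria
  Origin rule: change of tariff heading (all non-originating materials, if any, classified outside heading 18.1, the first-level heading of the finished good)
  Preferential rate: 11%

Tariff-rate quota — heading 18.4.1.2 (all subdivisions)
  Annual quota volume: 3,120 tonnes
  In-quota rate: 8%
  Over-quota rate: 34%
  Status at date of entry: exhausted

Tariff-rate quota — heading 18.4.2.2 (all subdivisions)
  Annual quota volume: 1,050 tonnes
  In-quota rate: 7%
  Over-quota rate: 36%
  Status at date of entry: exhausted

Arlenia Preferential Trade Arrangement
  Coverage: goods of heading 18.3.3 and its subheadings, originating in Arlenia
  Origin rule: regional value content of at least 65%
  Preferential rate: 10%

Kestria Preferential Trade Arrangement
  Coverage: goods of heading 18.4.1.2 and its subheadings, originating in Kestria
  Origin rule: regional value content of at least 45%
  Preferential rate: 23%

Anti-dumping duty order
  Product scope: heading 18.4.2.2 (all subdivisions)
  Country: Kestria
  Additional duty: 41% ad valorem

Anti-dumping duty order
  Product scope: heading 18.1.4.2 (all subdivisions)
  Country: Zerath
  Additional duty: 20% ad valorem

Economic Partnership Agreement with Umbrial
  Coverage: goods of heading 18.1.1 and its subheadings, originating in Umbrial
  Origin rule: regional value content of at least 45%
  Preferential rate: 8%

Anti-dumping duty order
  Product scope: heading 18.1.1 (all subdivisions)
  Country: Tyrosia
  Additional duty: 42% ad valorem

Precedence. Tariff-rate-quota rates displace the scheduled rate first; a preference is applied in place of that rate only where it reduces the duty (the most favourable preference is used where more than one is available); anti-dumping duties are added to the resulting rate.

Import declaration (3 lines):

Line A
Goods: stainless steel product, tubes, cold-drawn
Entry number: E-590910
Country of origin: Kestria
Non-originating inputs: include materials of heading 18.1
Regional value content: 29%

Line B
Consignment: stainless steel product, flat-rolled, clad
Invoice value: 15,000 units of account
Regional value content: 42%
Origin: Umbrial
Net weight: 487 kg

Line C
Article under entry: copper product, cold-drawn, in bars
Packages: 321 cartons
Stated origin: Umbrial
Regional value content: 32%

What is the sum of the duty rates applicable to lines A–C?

34%

Line A: stainless steel → 18.1; tubes → 18.1.4; cold-drawn → 18.1.4.1. Scheduled 27%. Kestria agreement on 18.1.1.2: 18.1.4.1 not covered; Kestria agreement on 18.4.1.2: 18.1.4.1 not covered. → 27%.
Line B: stainless steel → 18.1; flat-rolled → 18.1.1; clad → 18.1.1.1. Scheduled 2%. Umbrial agreement on 18.1.1: RVC < 45%. → 2%.
Line C: copper → 18.3; in bars → 18.3.1; cold-drawn → 18.3.1.1. Scheduled 5%. Umbrial agreement on 18.1.1: 18.3.1.1 not covered. → 5%.
Sum: 27% + 2% + 5% = 34%.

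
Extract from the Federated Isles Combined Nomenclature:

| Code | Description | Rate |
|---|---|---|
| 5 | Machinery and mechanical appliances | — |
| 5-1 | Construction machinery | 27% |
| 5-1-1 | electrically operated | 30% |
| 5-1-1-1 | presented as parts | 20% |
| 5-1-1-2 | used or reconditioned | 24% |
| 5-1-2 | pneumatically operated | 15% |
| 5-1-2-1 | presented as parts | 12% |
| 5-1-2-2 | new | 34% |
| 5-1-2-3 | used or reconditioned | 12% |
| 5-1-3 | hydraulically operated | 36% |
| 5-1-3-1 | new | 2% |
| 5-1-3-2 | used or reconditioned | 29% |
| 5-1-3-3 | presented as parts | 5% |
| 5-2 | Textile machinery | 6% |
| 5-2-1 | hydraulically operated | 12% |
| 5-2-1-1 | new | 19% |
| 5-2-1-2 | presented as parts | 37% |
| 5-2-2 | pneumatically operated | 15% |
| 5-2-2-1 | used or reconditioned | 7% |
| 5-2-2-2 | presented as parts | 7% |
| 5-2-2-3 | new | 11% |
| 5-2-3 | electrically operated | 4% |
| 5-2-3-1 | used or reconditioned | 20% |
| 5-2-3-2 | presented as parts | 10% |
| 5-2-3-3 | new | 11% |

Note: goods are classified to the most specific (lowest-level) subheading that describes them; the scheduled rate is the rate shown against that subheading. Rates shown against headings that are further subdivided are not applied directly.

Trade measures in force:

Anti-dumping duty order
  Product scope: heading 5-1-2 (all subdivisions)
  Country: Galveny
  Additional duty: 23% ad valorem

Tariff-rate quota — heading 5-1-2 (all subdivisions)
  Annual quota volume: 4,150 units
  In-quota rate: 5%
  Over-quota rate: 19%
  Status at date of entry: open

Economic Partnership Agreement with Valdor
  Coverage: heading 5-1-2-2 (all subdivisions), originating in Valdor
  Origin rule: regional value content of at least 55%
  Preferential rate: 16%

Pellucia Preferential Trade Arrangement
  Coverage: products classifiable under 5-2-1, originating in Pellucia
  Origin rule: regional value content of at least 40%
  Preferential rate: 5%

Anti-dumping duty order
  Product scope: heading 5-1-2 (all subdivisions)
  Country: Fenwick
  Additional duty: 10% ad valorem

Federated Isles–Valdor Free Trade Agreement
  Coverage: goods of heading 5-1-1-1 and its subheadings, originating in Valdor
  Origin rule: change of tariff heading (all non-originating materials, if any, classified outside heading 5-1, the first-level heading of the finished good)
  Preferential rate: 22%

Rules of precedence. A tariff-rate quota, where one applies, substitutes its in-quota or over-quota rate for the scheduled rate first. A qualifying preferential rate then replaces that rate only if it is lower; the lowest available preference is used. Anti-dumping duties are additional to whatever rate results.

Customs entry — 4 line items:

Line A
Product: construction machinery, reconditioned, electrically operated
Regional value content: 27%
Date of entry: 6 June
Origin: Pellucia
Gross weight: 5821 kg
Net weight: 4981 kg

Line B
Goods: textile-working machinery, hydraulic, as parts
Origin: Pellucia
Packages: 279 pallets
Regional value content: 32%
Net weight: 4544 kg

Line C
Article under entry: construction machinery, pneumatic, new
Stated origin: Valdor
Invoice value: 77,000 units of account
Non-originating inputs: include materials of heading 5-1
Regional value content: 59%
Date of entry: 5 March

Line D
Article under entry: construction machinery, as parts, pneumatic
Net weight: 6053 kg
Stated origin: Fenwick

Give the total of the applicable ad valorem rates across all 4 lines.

81%

Line A: construction → 5-1; electrically operated → 5-1-1; reconditioned → 5-1-1-2. Scheduled 24%. Pellucia agreement on 5-2-1: 5-1-1-2 not covered. → 24%.
Line B: textile-working → 5-2; hydraulic → 5-2-1; as parts → 5-2-1-2. Scheduled 37%. Pellucia agreement on 5-2-1: RVC < 40%. → 37%.
Line C: construction → 5-1; pneumatic → 5-1-2; new → 5-1-2-2. Scheduled 34%. quota on 5-1-2 open → in-quota 5%; Valdor agreement on 5-1-2-2: RVC ≥ 55% → 16% available; Valdor agreement on 5-1-1-1: 5-1-2-2 not covered; preference 16% not lower than 5% → no reduction. → 5%.
Line D: construction → 5-1; pneumatic → 5-1-2; as parts → 5-1-2-1. Scheduled 12%. quota on 5-1-2 open → in-quota 5%; anti-dumping (Fenwick, 5-1-2): +10%; total 5% + 10% = 15%. → 15%.
Sum: 24% + 37% + 5% + 15% = 81%.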